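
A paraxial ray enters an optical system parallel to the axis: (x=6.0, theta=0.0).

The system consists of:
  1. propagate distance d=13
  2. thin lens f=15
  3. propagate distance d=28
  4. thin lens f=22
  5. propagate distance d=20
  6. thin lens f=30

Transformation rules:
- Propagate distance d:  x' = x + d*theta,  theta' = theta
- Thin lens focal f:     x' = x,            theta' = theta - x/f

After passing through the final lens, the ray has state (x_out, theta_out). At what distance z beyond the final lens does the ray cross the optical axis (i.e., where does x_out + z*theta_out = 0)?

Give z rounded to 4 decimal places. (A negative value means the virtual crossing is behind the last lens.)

Initial: x=6.0000 theta=0.0000
After 1 (propagate distance d=13): x=6.0000 theta=0.0000
After 2 (thin lens f=15): x=6.0000 theta=-0.4000
After 3 (propagate distance d=28): x=-5.2000 theta=-0.4000
After 4 (thin lens f=22): x=-5.2000 theta=-9/55 (≈-0.1636)
After 5 (propagate distance d=20): x=-466/55 (≈-8.4727) theta=-9/55 (≈-0.1636)
After 6 (thin lens f=30): x=-466/55 (≈-8.4727) theta=98/825 (≈0.1188)
z_focus = -x_out/theta_out = -(-466/55)/(98/825) = 3495/49 ≈ 71.3265
Rounded to 4 decimal places: z = 71.3265

Answer: 71.3265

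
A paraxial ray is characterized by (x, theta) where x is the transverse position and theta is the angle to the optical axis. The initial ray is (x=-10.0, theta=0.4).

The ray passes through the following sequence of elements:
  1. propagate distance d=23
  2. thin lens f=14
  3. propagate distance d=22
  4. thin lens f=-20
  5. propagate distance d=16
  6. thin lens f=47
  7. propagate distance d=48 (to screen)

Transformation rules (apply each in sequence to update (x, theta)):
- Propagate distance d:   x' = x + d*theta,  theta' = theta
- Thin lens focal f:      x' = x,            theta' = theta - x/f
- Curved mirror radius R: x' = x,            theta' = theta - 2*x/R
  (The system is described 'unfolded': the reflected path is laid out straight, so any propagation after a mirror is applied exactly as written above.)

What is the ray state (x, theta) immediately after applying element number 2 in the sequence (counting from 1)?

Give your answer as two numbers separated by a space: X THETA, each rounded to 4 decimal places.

Answer: -0.8000 0.4571

Derivation:
Initial: x=-10.0000 theta=0.4000
After 1 (propagate distance d=23): x=-0.8000 theta=0.4000
After 2 (thin lens f=14): x=-0.8000 theta=16/35 (≈0.4571)
Rounded to 4 decimal places: x = -0.8000, theta = 0.4571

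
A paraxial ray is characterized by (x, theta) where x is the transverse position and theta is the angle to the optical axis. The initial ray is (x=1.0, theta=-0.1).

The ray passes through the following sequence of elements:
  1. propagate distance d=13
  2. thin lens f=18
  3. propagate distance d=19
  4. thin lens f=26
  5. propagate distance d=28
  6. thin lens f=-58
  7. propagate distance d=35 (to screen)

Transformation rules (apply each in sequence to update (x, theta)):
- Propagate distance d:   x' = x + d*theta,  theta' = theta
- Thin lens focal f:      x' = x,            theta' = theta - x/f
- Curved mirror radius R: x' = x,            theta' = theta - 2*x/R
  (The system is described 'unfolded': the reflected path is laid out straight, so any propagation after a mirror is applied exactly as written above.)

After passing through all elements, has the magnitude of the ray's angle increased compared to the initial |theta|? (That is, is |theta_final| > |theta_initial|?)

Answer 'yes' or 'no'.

Answer: no

Derivation:
Initial: x=1.0000 theta=-0.1000
After 1 (propagate distance d=13): x=-0.3000 theta=-0.1000
After 2 (thin lens f=18): x=-0.3000 theta=-1/12 (≈-0.0833)
After 3 (propagate distance d=19): x=-113/60 (≈-1.8833) theta=-1/12 (≈-0.0833)
After 4 (thin lens f=26): x=-113/60 (≈-1.8833) theta=-17/1560 (≈-0.0109)
After 5 (propagate distance d=28): x=-569/260 (≈-2.1885) theta=-17/1560 (≈-0.0109)
After 6 (thin lens f=-58): x=-569/260 (≈-2.1885) theta=-55/1131 (≈-0.0486)
After 7 (propagate distance d=35 (to screen)): x=-88003/22620 (≈-3.8905) theta=-55/1131 (≈-0.0486)
|theta_initial|=0.1000 |theta_final|=55/1131 (≈0.0486) -> not increased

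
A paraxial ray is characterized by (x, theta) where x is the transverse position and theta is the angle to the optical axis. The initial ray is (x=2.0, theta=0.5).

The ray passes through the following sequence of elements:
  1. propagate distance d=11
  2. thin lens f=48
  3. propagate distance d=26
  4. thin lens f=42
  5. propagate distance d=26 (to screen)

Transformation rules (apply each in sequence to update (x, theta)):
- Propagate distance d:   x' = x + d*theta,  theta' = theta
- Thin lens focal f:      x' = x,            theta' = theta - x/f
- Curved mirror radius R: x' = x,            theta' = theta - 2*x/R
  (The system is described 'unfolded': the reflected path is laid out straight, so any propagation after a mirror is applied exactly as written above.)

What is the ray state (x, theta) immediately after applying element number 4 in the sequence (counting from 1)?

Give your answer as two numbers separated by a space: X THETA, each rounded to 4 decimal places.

Answer: 16.4375 -0.0476

Derivation:
Initial: x=2.0000 theta=0.5000
After 1 (propagate distance d=11): x=7.5000 theta=0.5000
After 2 (thin lens f=48): x=7.5000 theta=11/32 (≈0.3438)
After 3 (propagate distance d=26): x=16.4375 theta=11/32 (≈0.3438)
After 4 (thin lens f=42): x=16.4375 theta=-1/21 (≈-0.0476)
Rounded to 4 decimal places: x = 16.4375, theta = -0.0476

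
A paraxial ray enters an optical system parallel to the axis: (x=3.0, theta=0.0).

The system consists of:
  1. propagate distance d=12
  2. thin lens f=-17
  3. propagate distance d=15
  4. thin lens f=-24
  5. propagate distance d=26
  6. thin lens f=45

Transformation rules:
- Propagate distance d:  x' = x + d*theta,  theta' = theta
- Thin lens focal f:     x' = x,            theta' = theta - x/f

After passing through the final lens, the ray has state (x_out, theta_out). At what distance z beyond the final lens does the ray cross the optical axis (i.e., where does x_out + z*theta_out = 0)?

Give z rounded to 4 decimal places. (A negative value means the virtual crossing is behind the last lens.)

Answer: -338.1081

Derivation:
Initial: x=3.0000 theta=0.0000
After 1 (propagate distance d=12): x=3.0000 theta=0.0000
After 2 (thin lens f=-17): x=3.0000 theta=3/17 (≈0.1765)
After 3 (propagate distance d=15): x=96/17 (≈5.6471) theta=3/17 (≈0.1765)
After 4 (thin lens f=-24): x=96/17 (≈5.6471) theta=7/17 (≈0.4118)
After 5 (propagate distance d=26): x=278/17 (≈16.3529) theta=7/17 (≈0.4118)
After 6 (thin lens f=45): x=278/17 (≈16.3529) theta=37/765 (≈0.0484)
z_focus = -x_out/theta_out = -(278/17)/(37/765) = -12510/37 ≈ -338.1081
Rounded to 4 decimal places: z = -338.1081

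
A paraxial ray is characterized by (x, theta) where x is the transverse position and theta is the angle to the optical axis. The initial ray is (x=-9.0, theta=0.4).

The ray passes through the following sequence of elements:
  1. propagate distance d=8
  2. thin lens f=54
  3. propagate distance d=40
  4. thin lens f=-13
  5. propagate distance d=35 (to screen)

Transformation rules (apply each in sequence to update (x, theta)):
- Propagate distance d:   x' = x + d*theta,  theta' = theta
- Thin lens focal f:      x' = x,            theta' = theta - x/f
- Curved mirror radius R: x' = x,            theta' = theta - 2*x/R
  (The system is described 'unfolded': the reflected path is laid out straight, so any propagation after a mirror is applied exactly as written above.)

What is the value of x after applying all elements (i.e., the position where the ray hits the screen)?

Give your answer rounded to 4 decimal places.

Initial: x=-9.0000 theta=0.4000
After 1 (propagate distance d=8): x=-5.8000 theta=0.4000
After 2 (thin lens f=54): x=-5.8000 theta=137/270 (≈0.5074)
After 3 (propagate distance d=40): x=1957/135 (≈14.4963) theta=137/270 (≈0.5074)
After 4 (thin lens f=-13): x=1957/135 (≈14.4963) theta=1139/702 (≈1.6225)
After 5 (propagate distance d=35 (to screen)): x=250207/3510 (≈71.2840) theta=1139/702 (≈1.6225)
Rounded to 4 decimal places: x = 71.2840

Answer: 71.2840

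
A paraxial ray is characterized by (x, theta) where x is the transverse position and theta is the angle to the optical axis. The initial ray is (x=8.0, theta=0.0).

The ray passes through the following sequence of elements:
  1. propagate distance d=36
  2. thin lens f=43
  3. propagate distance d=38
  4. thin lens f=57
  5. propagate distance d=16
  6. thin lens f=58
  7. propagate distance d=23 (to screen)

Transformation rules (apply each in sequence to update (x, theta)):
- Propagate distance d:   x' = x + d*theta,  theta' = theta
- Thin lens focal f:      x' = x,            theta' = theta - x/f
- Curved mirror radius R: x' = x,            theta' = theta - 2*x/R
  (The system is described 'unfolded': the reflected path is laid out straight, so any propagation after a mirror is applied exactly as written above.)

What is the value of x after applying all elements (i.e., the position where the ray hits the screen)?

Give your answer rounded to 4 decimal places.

Initial: x=8.0000 theta=0.0000
After 1 (propagate distance d=36): x=8.0000 theta=0.0000
After 2 (thin lens f=43): x=8.0000 theta=-8/43 (≈-0.1860)
After 3 (propagate distance d=38): x=40/43 (≈0.9302) theta=-8/43 (≈-0.1860)
After 4 (thin lens f=57): x=40/43 (≈0.9302) theta=-496/2451 (≈-0.2024)
After 5 (propagate distance d=16): x=-5656/2451 (≈-2.3076) theta=-496/2451 (≈-0.2024)
After 6 (thin lens f=58): x=-5656/2451 (≈-2.3076) theta=-3852/23693 (≈-0.1626)
After 7 (propagate distance d=23 (to screen)): x=-429812/71079 (≈-6.0470) theta=-3852/23693 (≈-0.1626)
Rounded to 4 decimal places: x = -6.0470

Answer: -6.0470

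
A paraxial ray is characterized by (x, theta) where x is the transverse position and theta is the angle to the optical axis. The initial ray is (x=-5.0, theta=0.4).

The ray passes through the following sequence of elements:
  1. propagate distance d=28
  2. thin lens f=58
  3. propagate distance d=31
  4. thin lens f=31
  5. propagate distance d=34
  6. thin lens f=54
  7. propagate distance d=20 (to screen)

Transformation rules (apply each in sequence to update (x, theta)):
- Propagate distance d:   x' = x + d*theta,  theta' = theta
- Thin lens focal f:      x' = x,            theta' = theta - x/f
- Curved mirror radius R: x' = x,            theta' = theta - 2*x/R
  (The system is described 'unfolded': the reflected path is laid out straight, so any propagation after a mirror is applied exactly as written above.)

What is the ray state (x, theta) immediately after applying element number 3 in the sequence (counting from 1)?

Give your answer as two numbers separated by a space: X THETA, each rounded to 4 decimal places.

Answer: 15.2862 0.2931

Derivation:
Initial: x=-5.0000 theta=0.4000
After 1 (propagate distance d=28): x=6.2000 theta=0.4000
After 2 (thin lens f=58): x=6.2000 theta=17/58 (≈0.2931)
After 3 (propagate distance d=31): x=4433/290 (≈15.2862) theta=17/58 (≈0.2931)
Rounded to 4 decimal places: x = 15.2862, theta = 0.2931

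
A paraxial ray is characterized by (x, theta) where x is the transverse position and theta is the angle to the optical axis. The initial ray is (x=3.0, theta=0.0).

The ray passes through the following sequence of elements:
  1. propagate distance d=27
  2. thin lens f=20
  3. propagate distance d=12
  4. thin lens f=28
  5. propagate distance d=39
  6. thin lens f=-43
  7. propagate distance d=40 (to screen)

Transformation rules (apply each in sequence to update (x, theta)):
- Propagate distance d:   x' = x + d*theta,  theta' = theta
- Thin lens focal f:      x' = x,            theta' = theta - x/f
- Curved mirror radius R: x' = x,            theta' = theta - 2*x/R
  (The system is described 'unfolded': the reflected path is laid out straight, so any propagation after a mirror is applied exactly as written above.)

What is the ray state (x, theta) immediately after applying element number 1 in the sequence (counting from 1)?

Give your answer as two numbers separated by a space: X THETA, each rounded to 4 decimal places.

Initial: x=3.0000 theta=0.0000
After 1 (propagate distance d=27): x=3.0000 theta=0.0000
Rounded to 4 decimal places: x = 3.0000, theta = 0.0000

Answer: 3.0000 0.0000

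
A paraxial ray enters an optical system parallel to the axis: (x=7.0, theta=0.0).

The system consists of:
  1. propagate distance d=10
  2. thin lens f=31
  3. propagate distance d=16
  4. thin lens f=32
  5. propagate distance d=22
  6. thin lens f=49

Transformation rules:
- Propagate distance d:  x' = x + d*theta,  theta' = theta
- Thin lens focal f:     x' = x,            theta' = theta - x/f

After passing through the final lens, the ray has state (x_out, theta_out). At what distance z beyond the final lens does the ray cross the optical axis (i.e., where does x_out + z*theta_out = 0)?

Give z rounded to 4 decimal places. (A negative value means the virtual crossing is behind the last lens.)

Initial: x=7.0000 theta=0.0000
After 1 (propagate distance d=10): x=7.0000 theta=0.0000
After 2 (thin lens f=31): x=7.0000 theta=-7/31 (≈-0.2258)
After 3 (propagate distance d=16): x=105/31 (≈3.3871) theta=-7/31 (≈-0.2258)
After 4 (thin lens f=32): x=105/31 (≈3.3871) theta=-329/992 (≈-0.3317)
After 5 (propagate distance d=22): x=-1939/496 (≈-3.9093) theta=-329/992 (≈-0.3317)
After 6 (thin lens f=49): x=-1939/496 (≈-3.9093) theta=-1749/6944 (≈-0.2519)
z_focus = -x_out/theta_out = -(-1939/496)/(-1749/6944) = -27146/1749 ≈ -15.5209
Rounded to 4 decimal places: z = -15.5209

Answer: -15.5209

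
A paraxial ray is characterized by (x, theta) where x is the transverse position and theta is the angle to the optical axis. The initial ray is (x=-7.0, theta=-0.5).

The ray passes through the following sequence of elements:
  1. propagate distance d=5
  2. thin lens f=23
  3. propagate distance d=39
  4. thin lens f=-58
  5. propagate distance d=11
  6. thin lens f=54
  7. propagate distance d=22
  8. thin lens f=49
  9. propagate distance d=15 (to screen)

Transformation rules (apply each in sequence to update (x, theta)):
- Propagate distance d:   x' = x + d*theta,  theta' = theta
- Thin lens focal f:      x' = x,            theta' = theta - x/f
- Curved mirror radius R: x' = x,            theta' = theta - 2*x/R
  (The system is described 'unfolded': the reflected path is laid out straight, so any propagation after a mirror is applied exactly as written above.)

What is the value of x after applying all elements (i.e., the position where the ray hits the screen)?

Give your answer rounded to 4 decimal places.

Initial: x=-7.0000 theta=-0.5000
After 1 (propagate distance d=5): x=-9.5000 theta=-0.5000
After 2 (thin lens f=23): x=-9.5000 theta=-2/23 (≈-0.0870)
After 3 (propagate distance d=39): x=-593/46 (≈-12.8913) theta=-2/23 (≈-0.0870)
After 4 (thin lens f=-58): x=-593/46 (≈-12.8913) theta=-825/2668 (≈-0.3092)
After 5 (propagate distance d=11): x=-43469/2668 (≈-16.2927) theta=-825/2668 (≈-0.3092)
After 6 (thin lens f=54): x=-43469/2668 (≈-16.2927) theta=-47/6264 (≈-0.0075)
After 7 (propagate distance d=22): x=-592777/36018 (≈-16.4578) theta=-47/6264 (≈-0.0075)
After 8 (thin lens f=49): x=-592777/36018 (≈-16.4578) theta=85857/261464 (≈0.3284)
After 9 (propagate distance d=15 (to screen)): x=-81412207/7059528 (≈-11.5322) theta=85857/261464 (≈0.3284)
Rounded to 4 decimal places: x = -11.5322

Answer: -11.5322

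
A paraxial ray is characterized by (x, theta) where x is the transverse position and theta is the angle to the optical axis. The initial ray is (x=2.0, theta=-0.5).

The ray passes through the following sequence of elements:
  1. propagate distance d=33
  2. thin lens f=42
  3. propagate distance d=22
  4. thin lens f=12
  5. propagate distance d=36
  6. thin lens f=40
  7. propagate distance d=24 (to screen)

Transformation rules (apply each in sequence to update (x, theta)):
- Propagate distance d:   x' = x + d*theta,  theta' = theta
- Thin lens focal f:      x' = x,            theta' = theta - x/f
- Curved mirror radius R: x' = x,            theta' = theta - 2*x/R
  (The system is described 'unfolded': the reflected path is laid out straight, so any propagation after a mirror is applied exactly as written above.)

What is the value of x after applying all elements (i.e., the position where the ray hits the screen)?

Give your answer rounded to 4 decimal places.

Answer: 44.1905

Derivation:
Initial: x=2.0000 theta=-0.5000
After 1 (propagate distance d=33): x=-14.5000 theta=-0.5000
After 2 (thin lens f=42): x=-14.5000 theta=-13/84 (≈-0.1548)
After 3 (propagate distance d=22): x=-376/21 (≈-17.9048) theta=-13/84 (≈-0.1548)
After 4 (thin lens f=12): x=-376/21 (≈-17.9048) theta=337/252 (≈1.3373)
After 5 (propagate distance d=36): x=635/21 (≈30.2381) theta=337/252 (≈1.3373)
After 6 (thin lens f=40): x=635/21 (≈30.2381) theta=293/504 (≈0.5813)
After 7 (propagate distance d=24 (to screen)): x=928/21 (≈44.1905) theta=293/504 (≈0.5813)
Rounded to 4 decimal places: x = 44.1905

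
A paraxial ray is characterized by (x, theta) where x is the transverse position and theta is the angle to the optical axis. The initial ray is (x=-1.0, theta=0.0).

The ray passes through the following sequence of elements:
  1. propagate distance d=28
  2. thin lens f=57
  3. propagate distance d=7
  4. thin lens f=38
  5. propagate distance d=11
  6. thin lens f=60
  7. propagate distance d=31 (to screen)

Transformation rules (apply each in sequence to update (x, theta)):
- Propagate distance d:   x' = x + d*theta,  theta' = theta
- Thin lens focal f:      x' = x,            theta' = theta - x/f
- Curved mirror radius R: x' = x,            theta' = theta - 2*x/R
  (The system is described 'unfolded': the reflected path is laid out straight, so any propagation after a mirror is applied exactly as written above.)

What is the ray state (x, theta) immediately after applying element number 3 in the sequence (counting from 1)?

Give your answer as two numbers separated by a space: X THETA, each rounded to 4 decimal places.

Answer: -0.8772 0.0175

Derivation:
Initial: x=-1.0000 theta=0.0000
After 1 (propagate distance d=28): x=-1.0000 theta=0.0000
After 2 (thin lens f=57): x=-1.0000 theta=1/57 (≈0.0175)
After 3 (propagate distance d=7): x=-50/57 (≈-0.8772) theta=1/57 (≈0.0175)
Rounded to 4 decimal places: x = -0.8772, theta = 0.0175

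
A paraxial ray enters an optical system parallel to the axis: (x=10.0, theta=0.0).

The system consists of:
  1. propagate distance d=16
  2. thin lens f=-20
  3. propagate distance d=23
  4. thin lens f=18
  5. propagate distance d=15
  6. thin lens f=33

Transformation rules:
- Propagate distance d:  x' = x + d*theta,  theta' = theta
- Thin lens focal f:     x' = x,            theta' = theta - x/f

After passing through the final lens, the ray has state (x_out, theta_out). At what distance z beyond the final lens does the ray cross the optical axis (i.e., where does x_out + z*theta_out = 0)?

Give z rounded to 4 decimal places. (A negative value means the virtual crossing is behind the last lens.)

Answer: 10.7574

Derivation:
Initial: x=10.0000 theta=0.0000
After 1 (propagate distance d=16): x=10.0000 theta=0.0000
After 2 (thin lens f=-20): x=10.0000 theta=0.5000
After 3 (propagate distance d=23): x=21.5000 theta=0.5000
After 4 (thin lens f=18): x=21.5000 theta=-25/36 (≈-0.6944)
After 5 (propagate distance d=15): x=133/12 (≈11.0833) theta=-25/36 (≈-0.6944)
After 6 (thin lens f=33): x=133/12 (≈11.0833) theta=-34/33 (≈-1.0303)
z_focus = -x_out/theta_out = -(133/12)/(-34/33) = 1463/136 ≈ 10.7574
Rounded to 4 decimal places: z = 10.7574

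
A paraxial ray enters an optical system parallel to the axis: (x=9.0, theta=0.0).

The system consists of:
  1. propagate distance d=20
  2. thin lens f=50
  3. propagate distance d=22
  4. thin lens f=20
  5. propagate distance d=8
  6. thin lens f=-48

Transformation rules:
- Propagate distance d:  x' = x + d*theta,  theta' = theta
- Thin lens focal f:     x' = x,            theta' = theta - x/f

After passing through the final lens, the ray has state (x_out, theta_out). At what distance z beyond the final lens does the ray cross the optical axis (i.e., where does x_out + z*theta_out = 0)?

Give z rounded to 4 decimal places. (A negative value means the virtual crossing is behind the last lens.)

Answer: 3.9699

Derivation:
Initial: x=9.0000 theta=0.0000
After 1 (propagate distance d=20): x=9.0000 theta=0.0000
After 2 (thin lens f=50): x=9.0000 theta=-0.1800
After 3 (propagate distance d=22): x=5.0400 theta=-0.1800
After 4 (thin lens f=20): x=5.0400 theta=-0.4320
After 5 (propagate distance d=8): x=1.5840 theta=-0.4320
After 6 (thin lens f=-48): x=1.5840 theta=-0.3990
z_focus = -x_out/theta_out = -(1.5840)/(-0.3990) = 528/133 ≈ 3.9699
Rounded to 4 decimal places: z = 3.9699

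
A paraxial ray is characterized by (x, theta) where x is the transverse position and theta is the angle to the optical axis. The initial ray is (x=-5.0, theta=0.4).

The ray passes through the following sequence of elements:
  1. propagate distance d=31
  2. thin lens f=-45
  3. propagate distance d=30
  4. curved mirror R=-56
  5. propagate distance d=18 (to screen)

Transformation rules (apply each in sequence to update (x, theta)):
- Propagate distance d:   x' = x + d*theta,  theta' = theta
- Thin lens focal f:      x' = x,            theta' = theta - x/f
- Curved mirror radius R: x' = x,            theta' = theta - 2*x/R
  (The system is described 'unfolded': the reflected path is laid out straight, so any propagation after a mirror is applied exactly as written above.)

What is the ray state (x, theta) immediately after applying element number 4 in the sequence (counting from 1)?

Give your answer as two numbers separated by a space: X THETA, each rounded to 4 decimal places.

Initial: x=-5.0000 theta=0.4000
After 1 (propagate distance d=31): x=7.4000 theta=0.4000
After 2 (thin lens f=-45): x=7.4000 theta=127/225 (≈0.5644)
After 3 (propagate distance d=30): x=73/3 (≈24.3333) theta=127/225 (≈0.5644)
After 4 (curved mirror R=-56): x=73/3 (≈24.3333) theta=9031/6300 (≈1.4335)
Rounded to 4 decimal places: x = 24.3333, theta = 1.4335

Answer: 24.3333 1.4335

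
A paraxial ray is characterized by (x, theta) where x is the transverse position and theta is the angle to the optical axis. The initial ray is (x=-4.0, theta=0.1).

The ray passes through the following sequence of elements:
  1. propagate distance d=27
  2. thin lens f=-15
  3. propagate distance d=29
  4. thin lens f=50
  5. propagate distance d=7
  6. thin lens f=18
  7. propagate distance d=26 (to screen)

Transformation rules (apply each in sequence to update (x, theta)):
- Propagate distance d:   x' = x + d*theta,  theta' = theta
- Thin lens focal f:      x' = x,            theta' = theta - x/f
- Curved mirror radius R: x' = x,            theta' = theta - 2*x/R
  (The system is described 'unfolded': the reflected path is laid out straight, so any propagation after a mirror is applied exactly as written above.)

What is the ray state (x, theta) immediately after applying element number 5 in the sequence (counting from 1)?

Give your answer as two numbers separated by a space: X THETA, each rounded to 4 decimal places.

Answer: -0.6921 0.0316

Derivation:
Initial: x=-4.0000 theta=0.1000
After 1 (propagate distance d=27): x=-1.3000 theta=0.1000
After 2 (thin lens f=-15): x=-1.3000 theta=1/75 (≈0.0133)
After 3 (propagate distance d=29): x=-137/150 (≈-0.9133) theta=1/75 (≈0.0133)
After 4 (thin lens f=50): x=-137/150 (≈-0.9133) theta=0.0316
After 5 (propagate distance d=7): x=-5191/7500 (≈-0.6921) theta=0.0316
Rounded to 4 decimal places: x = -0.6921, theta = 0.0316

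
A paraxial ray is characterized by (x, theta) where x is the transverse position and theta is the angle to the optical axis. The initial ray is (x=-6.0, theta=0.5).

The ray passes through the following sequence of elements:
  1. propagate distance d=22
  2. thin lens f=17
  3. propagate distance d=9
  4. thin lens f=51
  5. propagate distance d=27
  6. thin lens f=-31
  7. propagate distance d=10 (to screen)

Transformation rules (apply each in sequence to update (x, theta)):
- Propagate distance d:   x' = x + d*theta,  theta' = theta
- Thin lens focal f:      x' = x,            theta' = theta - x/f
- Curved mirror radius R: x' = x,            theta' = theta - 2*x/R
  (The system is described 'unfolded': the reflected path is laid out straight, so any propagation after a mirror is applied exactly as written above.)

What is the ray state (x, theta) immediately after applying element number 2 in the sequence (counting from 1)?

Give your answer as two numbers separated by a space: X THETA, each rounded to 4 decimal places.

Answer: 5.0000 0.2059

Derivation:
Initial: x=-6.0000 theta=0.5000
After 1 (propagate distance d=22): x=5.0000 theta=0.5000
After 2 (thin lens f=17): x=5.0000 theta=7/34 (≈0.2059)
Rounded to 4 decimal places: x = 5.0000, theta = 0.2059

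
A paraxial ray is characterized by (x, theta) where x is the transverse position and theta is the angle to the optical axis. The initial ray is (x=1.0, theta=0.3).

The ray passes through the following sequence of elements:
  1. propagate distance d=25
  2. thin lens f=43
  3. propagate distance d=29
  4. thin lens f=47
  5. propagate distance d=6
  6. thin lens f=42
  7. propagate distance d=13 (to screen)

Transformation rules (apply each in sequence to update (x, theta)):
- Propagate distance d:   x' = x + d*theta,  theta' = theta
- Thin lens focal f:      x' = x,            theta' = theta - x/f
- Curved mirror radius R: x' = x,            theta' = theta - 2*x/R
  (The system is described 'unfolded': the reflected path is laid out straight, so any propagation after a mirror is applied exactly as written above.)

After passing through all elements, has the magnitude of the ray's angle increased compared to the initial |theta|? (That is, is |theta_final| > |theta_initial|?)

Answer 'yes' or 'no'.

Initial: x=1.0000 theta=0.3000
After 1 (propagate distance d=25): x=8.5000 theta=0.3000
After 2 (thin lens f=43): x=8.5000 theta=22/215 (≈0.1023)
After 3 (propagate distance d=29): x=4931/430 (≈11.4674) theta=22/215 (≈0.1023)
After 4 (thin lens f=47): x=4931/430 (≈11.4674) theta=-2863/20210 (≈-0.1417)
After 5 (propagate distance d=6): x=214579/20210 (≈10.6175) theta=-2863/20210 (≈-0.1417)
After 6 (thin lens f=42): x=214579/20210 (≈10.6175) theta=-66965/169764 (≈-0.3945)
After 7 (propagate distance d=13 (to screen)): x=4659593/848820 (≈5.4895) theta=-66965/169764 (≈-0.3945)
|theta_initial|=0.3000 |theta_final|=66965/169764 (≈0.3945) -> increased

Answer: yes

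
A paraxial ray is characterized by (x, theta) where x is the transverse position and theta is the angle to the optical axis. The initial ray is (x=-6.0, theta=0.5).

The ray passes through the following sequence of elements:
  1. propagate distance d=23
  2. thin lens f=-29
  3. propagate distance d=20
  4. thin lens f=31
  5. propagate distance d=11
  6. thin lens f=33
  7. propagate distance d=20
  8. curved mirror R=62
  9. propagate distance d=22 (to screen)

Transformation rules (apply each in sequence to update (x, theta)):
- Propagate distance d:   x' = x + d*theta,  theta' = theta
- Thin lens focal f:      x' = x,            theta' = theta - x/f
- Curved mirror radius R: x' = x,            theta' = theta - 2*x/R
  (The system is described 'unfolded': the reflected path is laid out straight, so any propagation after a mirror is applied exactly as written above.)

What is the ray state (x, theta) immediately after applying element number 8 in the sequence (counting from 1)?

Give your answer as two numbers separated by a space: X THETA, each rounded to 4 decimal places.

Answer: 9.2379 -0.8378

Derivation:
Initial: x=-6.0000 theta=0.5000
After 1 (propagate distance d=23): x=5.5000 theta=0.5000
After 2 (thin lens f=-29): x=5.5000 theta=20/29 (≈0.6897)
After 3 (propagate distance d=20): x=1119/58 (≈19.2931) theta=20/29 (≈0.6897)
After 4 (thin lens f=31): x=1119/58 (≈19.2931) theta=121/1798 (≈0.0673)
After 5 (propagate distance d=11): x=18010/899 (≈20.0334) theta=121/1798 (≈0.0673)
After 6 (thin lens f=33): x=18010/899 (≈20.0334) theta=-32027/59334 (≈-0.5398)
After 7 (propagate distance d=20): x=274060/29667 (≈9.2379) theta=-32027/59334 (≈-0.5398)
After 8 (curved mirror R=62): x=274060/29667 (≈9.2379) theta=-140087/167214 (≈-0.8378)
Rounded to 4 decimal places: x = 9.2379, theta = -0.8378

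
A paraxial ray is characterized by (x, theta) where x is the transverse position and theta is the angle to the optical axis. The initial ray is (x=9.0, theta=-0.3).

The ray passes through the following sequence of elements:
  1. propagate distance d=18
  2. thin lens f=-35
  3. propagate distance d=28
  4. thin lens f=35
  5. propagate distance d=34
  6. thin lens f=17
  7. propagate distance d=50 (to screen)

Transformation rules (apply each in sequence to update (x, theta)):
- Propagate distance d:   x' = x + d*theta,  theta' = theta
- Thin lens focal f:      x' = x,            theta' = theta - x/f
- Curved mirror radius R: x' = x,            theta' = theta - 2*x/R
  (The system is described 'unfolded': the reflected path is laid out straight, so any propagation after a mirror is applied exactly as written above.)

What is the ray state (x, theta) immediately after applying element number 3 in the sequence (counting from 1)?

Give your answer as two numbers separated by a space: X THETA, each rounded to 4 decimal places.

Initial: x=9.0000 theta=-0.3000
After 1 (propagate distance d=18): x=3.6000 theta=-0.3000
After 2 (thin lens f=-35): x=3.6000 theta=-69/350 (≈-0.1971)
After 3 (propagate distance d=28): x=-1.9200 theta=-69/350 (≈-0.1971)
Rounded to 4 decimal places: x = -1.9200, theta = -0.1971

Answer: -1.9200 -0.1971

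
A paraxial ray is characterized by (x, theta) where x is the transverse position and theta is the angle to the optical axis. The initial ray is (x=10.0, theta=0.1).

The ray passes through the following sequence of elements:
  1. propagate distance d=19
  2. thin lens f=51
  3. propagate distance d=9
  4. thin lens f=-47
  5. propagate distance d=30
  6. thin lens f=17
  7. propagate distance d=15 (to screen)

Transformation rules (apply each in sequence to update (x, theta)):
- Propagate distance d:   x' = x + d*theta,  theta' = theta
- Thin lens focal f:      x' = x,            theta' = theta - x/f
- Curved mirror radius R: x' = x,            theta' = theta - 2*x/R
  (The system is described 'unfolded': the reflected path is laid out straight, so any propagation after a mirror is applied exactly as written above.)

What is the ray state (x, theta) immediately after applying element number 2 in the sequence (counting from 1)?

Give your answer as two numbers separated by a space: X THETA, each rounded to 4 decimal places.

Answer: 11.9000 -0.1333

Derivation:
Initial: x=10.0000 theta=0.1000
After 1 (propagate distance d=19): x=11.9000 theta=0.1000
After 2 (thin lens f=51): x=11.9000 theta=-2/15 (≈-0.1333)
Rounded to 4 decimal places: x = 11.9000, theta = -0.1333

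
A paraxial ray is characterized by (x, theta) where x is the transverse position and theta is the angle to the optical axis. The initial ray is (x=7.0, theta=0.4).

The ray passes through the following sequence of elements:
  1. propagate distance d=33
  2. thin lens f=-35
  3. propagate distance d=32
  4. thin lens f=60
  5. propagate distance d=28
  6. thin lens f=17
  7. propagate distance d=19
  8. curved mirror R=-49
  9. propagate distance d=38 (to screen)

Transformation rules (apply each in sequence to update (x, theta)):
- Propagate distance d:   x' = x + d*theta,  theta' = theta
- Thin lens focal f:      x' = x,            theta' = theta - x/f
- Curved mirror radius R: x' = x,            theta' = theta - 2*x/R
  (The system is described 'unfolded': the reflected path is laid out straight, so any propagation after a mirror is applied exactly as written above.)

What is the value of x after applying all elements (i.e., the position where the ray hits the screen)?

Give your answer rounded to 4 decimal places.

Answer: -128.6471

Derivation:
Initial: x=7.0000 theta=0.4000
After 1 (propagate distance d=33): x=20.2000 theta=0.4000
After 2 (thin lens f=-35): x=20.2000 theta=171/175 (≈0.9771)
After 3 (propagate distance d=32): x=9007/175 (≈51.4686) theta=171/175 (≈0.9771)
After 4 (thin lens f=60): x=9007/175 (≈51.4686) theta=179/1500 (≈0.1193)
After 5 (propagate distance d=28): x=143876/2625 (≈54.8099) theta=179/1500 (≈0.1193)
After 6 (thin lens f=17): x=143876/2625 (≈54.8099) theta=-554203/178500 (≈-3.1048)
After 7 (propagate distance d=19): x=-248763/59500 (≈-4.1809) theta=-554203/178500 (≈-3.1048)
After 8 (curved mirror R=-49): x=-248763/59500 (≈-4.1809) theta=-1145941/349860 (≈-3.2754)
After 9 (propagate distance d=38 (to screen)): x=-1125212111/8746500 (≈-128.6471) theta=-1145941/349860 (≈-3.2754)
Rounded to 4 decimal places: x = -128.6471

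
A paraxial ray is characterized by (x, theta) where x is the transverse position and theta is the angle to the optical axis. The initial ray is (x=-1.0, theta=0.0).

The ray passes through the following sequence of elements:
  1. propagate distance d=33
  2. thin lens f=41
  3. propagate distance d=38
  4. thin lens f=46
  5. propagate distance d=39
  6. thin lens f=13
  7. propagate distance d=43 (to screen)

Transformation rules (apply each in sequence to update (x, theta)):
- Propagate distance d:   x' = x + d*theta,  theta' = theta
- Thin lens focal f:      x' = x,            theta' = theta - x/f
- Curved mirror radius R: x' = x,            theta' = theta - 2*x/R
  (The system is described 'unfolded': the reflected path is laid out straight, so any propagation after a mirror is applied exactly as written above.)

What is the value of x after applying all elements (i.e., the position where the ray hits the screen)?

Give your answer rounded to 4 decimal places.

Answer: -1.0522

Derivation:
Initial: x=-1.0000 theta=0.0000
After 1 (propagate distance d=33): x=-1.0000 theta=0.0000
After 2 (thin lens f=41): x=-1.0000 theta=1/41 (≈0.0244)
After 3 (propagate distance d=38): x=-3/41 (≈-0.0732) theta=1/41 (≈0.0244)
After 4 (thin lens f=46): x=-3/41 (≈-0.0732) theta=49/1886 (≈0.0260)
After 5 (propagate distance d=39): x=1773/1886 (≈0.9401) theta=49/1886 (≈0.0260)
After 6 (thin lens f=13): x=1773/1886 (≈0.9401) theta=-568/12259 (≈-0.0463)
After 7 (propagate distance d=43 (to screen)): x=-25799/24518 (≈-1.0522) theta=-568/12259 (≈-0.0463)
Rounded to 4 decimal places: x = -1.0522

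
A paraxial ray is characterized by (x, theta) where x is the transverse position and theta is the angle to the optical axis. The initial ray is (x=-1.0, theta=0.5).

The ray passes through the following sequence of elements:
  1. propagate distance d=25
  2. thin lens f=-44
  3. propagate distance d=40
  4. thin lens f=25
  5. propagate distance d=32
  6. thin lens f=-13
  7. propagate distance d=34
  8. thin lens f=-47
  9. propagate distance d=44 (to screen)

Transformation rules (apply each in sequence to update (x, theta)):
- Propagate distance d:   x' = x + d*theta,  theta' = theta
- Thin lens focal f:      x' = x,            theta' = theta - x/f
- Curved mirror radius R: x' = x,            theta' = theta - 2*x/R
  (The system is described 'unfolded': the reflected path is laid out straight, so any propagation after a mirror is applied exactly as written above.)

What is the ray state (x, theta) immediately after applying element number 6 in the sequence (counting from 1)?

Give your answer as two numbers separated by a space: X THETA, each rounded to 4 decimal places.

Initial: x=-1.0000 theta=0.5000
After 1 (propagate distance d=25): x=11.5000 theta=0.5000
After 2 (thin lens f=-44): x=11.5000 theta=67/88 (≈0.7614)
After 3 (propagate distance d=40): x=923/22 (≈41.9545) theta=67/88 (≈0.7614)
After 4 (thin lens f=25): x=923/22 (≈41.9545) theta=-2017/2200 (≈-0.9168)
After 5 (propagate distance d=32): x=6939/550 (≈12.6164) theta=-2017/2200 (≈-0.9168)
After 6 (thin lens f=-13): x=6939/550 (≈12.6164) theta=307/5720 (≈0.0537)
Rounded to 4 decimal places: x = 12.6164, theta = 0.0537

Answer: 12.6164 0.0537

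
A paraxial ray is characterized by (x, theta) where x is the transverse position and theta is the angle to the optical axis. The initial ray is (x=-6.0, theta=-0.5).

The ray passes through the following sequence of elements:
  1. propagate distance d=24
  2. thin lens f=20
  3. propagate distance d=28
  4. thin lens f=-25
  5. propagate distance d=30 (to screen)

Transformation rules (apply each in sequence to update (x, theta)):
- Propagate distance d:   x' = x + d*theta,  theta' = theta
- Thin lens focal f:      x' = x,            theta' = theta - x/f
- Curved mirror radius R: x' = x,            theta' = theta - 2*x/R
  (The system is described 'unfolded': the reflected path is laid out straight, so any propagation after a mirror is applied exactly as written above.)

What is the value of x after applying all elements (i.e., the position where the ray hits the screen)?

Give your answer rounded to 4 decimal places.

Initial: x=-6.0000 theta=-0.5000
After 1 (propagate distance d=24): x=-18.0000 theta=-0.5000
After 2 (thin lens f=20): x=-18.0000 theta=0.4000
After 3 (propagate distance d=28): x=-6.8000 theta=0.4000
After 4 (thin lens f=-25): x=-6.8000 theta=0.1280
After 5 (propagate distance d=30 (to screen)): x=-2.9600 theta=0.1280
Rounded to 4 decimal places: x = -2.9600

Answer: -2.9600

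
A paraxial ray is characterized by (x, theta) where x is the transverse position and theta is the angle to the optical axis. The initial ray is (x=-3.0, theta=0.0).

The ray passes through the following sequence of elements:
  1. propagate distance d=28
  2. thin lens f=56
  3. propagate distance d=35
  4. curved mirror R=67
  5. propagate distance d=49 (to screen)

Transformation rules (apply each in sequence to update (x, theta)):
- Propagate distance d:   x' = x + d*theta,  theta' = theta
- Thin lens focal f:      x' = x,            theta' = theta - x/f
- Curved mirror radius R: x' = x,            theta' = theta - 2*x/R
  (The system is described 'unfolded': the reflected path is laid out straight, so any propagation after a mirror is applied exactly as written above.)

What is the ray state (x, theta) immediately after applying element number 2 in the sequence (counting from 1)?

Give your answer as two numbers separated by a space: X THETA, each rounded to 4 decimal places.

Initial: x=-3.0000 theta=0.0000
After 1 (propagate distance d=28): x=-3.0000 theta=0.0000
After 2 (thin lens f=56): x=-3.0000 theta=3/56 (≈0.0536)
Rounded to 4 decimal places: x = -3.0000, theta = 0.0536

Answer: -3.0000 0.0536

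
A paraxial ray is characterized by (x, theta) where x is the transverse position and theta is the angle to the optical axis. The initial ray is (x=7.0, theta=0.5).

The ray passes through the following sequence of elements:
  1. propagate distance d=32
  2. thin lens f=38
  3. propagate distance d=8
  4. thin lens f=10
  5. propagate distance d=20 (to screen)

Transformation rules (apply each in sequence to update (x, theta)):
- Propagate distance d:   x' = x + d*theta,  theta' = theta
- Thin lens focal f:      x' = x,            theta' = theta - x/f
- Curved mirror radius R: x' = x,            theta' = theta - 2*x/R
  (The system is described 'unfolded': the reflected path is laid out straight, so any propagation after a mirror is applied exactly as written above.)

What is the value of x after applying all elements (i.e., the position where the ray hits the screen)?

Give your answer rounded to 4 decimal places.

Initial: x=7.0000 theta=0.5000
After 1 (propagate distance d=32): x=23.0000 theta=0.5000
After 2 (thin lens f=38): x=23.0000 theta=-2/19 (≈-0.1053)
After 3 (propagate distance d=8): x=421/19 (≈22.1579) theta=-2/19 (≈-0.1053)
After 4 (thin lens f=10): x=421/19 (≈22.1579) theta=-441/190 (≈-2.3211)
After 5 (propagate distance d=20 (to screen)): x=-461/19 (≈-24.2632) theta=-441/190 (≈-2.3211)
Rounded to 4 decimal places: x = -24.2632

Answer: -24.2632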